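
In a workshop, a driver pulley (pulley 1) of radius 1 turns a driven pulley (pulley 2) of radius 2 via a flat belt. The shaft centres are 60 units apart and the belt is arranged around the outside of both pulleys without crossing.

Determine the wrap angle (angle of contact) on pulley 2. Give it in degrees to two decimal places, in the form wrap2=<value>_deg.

wrap2=181.91_deg

open belt: β = asin((r2−r1)/C) = asin(1/60) = 0.9550°
wrap1 = π − 2β = 178.0901°
wrap2 = π + 2β = 181.9099°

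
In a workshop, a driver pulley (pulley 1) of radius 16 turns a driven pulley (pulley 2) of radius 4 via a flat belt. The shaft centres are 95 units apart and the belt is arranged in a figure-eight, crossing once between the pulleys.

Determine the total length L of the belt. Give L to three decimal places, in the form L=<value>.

L=257.058

crossed belt: β = asin((r1+r2)/C) = asin(20/95) = 12.1532°
wrap1 = wrap2 = π + 2β = 204.3064°
tangent length = C·cosβ = 92.8709
L = (r1+r2)·wrap + 2·C·cosβ = 20·3.5658 + 2·92.8709 = 257.0581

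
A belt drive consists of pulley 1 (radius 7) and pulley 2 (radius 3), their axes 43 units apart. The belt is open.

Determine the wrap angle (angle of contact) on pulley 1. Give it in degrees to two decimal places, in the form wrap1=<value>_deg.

wrap1=190.68_deg

open belt: β = asin((r2−r1)/C) = asin(-4/43) = -5.3376°
wrap1 = π − 2β = 190.6751°
wrap2 = π + 2β = 169.3249°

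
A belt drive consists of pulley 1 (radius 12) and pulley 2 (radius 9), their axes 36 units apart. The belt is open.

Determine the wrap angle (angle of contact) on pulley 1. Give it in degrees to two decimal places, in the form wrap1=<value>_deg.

wrap1=189.56_deg

open belt: β = asin((r2−r1)/C) = asin(-3/36) = -4.7802°
wrap1 = π − 2β = 189.5604°
wrap2 = π + 2β = 170.4396°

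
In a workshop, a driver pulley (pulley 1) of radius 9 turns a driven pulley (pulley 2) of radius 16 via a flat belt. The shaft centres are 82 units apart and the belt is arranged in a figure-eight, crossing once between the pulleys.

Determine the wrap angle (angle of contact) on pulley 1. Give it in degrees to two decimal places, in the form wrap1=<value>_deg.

wrap1=215.50_deg

crossed belt: β = asin((r1+r2)/C) = asin(25/82) = 17.7508°
wrap1 = wrap2 = π + 2β = 215.5017°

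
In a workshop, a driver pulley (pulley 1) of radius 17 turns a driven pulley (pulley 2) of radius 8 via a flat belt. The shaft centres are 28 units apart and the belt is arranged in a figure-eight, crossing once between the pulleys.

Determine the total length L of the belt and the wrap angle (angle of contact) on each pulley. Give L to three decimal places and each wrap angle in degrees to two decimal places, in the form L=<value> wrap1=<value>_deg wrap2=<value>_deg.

L=158.941 wrap1=306.47_deg wrap2=306.47_deg

crossed belt: β = asin((r1+r2)/C) = asin(25/28) = 63.2345°
wrap1 = wrap2 = π + 2β = 306.4690°
tangent length = C·cosβ = 12.6095
L = (r1+r2)·wrap + 2·C·cosβ = 25·5.3489 + 2·12.6095 = 158.9414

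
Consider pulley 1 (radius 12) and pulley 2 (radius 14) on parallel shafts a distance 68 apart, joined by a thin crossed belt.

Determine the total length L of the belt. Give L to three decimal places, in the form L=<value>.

crossed belt: β = asin((r1+r2)/C) = asin(26/68) = 22.4795°
wrap1 = wrap2 = π + 2β = 224.9590°
tangent length = C·cosβ = 62.8331
L = (r1+r2)·wrap + 2·C·cosβ = 26·3.9263 + 2·62.8331 = 227.7494

L=227.749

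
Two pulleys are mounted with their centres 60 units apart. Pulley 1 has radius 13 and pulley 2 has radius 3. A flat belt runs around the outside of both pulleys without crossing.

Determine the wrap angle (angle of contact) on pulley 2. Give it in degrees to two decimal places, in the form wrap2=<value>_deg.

wrap2=160.81_deg

open belt: β = asin((r2−r1)/C) = asin(-10/60) = -9.5941°
wrap1 = π − 2β = 199.1881°
wrap2 = π + 2β = 160.8119°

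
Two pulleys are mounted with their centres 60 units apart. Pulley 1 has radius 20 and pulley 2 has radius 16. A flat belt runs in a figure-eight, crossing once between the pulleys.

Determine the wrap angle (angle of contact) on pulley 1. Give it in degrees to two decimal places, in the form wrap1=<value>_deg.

crossed belt: β = asin((r1+r2)/C) = asin(36/60) = 36.8699°
wrap1 = wrap2 = π + 2β = 253.7398°

wrap1=253.74_deg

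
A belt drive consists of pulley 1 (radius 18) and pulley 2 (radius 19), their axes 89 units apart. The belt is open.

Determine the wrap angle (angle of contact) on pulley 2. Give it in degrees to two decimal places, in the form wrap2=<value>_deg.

wrap2=181.29_deg

open belt: β = asin((r2−r1)/C) = asin(1/89) = 0.6438°
wrap1 = π − 2β = 178.7124°
wrap2 = π + 2β = 181.2876°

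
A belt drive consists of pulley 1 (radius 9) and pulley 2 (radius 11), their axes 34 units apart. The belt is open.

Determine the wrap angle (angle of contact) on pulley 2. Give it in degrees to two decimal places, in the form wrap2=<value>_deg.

wrap2=186.74_deg

open belt: β = asin((r2−r1)/C) = asin(2/34) = 3.3723°
wrap1 = π − 2β = 173.2554°
wrap2 = π + 2β = 186.7446°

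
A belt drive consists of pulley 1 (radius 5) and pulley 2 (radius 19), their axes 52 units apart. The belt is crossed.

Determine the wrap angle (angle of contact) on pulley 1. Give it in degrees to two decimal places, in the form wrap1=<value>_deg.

crossed belt: β = asin((r1+r2)/C) = asin(24/52) = 27.4864°
wrap1 = wrap2 = π + 2β = 234.9729°

wrap1=234.97_deg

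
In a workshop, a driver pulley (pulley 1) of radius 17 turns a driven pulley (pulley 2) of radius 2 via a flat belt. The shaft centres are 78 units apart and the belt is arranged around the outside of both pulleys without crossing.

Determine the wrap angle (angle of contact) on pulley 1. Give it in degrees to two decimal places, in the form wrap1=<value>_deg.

open belt: β = asin((r2−r1)/C) = asin(-15/78) = -11.0875°
wrap1 = π − 2β = 202.1750°
wrap2 = π + 2β = 157.8250°

wrap1=202.17_deg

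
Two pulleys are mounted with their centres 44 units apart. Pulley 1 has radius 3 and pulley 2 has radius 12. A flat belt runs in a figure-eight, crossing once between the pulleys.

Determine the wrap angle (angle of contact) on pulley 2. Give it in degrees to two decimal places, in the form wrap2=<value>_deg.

crossed belt: β = asin((r1+r2)/C) = asin(15/44) = 19.9323°
wrap1 = wrap2 = π + 2β = 219.8645°

wrap2=219.86_deg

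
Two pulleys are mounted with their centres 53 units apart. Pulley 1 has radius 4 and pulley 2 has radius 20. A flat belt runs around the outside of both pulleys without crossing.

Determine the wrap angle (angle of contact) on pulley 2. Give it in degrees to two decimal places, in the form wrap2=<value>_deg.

wrap2=215.14_deg

open belt: β = asin((r2−r1)/C) = asin(16/53) = 17.5710°
wrap1 = π − 2β = 144.8581°
wrap2 = π + 2β = 215.1419°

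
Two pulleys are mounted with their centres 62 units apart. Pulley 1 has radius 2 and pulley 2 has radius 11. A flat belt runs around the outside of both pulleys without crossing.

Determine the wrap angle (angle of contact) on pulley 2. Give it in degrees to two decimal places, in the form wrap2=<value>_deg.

wrap2=196.69_deg

open belt: β = asin((r2−r1)/C) = asin(9/62) = 8.3466°
wrap1 = π − 2β = 163.3068°
wrap2 = π + 2β = 196.6932°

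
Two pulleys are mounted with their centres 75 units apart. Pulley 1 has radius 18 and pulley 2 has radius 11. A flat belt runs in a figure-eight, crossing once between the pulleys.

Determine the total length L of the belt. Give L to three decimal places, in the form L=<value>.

crossed belt: β = asin((r1+r2)/C) = asin(29/75) = 22.7472°
wrap1 = wrap2 = π + 2β = 225.4945°
tangent length = C·cosβ = 69.1665
L = (r1+r2)·wrap + 2·C·cosβ = 29·3.9356 + 2·69.1665 = 252.4660

L=252.466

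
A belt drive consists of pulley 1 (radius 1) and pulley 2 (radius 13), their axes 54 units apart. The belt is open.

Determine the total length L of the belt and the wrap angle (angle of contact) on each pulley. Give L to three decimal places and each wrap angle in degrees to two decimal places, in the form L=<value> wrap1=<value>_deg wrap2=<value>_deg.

L=154.660 wrap1=154.32_deg wrap2=205.68_deg

open belt: β = asin((r2−r1)/C) = asin(12/54) = 12.8396°
wrap1 = π − 2β = 154.3208°
wrap2 = π + 2β = 205.6792°
tangent length = C·cosβ = 52.6498
L = r1·wrap1 + r2·wrap2 + 2·C·cosβ = 1·2.6934 + 13·3.5898 + 2·52.6498 = 154.6601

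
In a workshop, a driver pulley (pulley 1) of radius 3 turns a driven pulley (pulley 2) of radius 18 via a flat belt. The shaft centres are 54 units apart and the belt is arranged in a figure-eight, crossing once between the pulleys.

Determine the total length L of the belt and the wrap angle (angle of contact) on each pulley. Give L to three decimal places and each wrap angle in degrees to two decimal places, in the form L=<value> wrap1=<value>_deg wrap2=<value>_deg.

crossed belt: β = asin((r1+r2)/C) = asin(21/54) = 22.8854°
wrap1 = wrap2 = π + 2β = 225.7708°
tangent length = C·cosβ = 49.7494
L = (r1+r2)·wrap + 2·C·cosβ = 21·3.9404 + 2·49.7494 = 182.2480

L=182.248 wrap1=225.77_deg wrap2=225.77_deg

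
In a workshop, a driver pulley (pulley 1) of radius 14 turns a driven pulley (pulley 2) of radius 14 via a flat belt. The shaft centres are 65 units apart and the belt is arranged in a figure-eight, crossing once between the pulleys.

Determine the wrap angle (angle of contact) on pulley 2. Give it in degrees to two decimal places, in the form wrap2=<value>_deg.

wrap2=231.03_deg

crossed belt: β = asin((r1+r2)/C) = asin(28/65) = 25.5164°
wrap1 = wrap2 = π + 2β = 231.0328°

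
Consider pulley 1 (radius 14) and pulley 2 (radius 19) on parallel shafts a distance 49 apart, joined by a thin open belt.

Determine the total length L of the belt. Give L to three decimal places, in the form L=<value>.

L=202.183

open belt: β = asin((r2−r1)/C) = asin(5/49) = 5.8567°
wrap1 = π − 2β = 168.2866°
wrap2 = π + 2β = 191.7134°
tangent length = C·cosβ = 48.7442
L = r1·wrap1 + r2·wrap2 + 2·C·cosβ = 14·2.9372 + 19·3.3460 + 2·48.7442 = 202.1832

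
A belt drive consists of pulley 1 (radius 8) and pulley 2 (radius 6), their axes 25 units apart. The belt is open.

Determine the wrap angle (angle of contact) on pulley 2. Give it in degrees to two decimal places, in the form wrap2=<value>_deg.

wrap2=170.82_deg

open belt: β = asin((r2−r1)/C) = asin(-2/25) = -4.5886°
wrap1 = π − 2β = 189.1771°
wrap2 = π + 2β = 170.8229°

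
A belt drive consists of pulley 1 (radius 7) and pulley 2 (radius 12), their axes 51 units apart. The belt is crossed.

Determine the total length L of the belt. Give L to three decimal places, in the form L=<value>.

L=168.854

crossed belt: β = asin((r1+r2)/C) = asin(19/51) = 21.8729°
wrap1 = wrap2 = π + 2β = 223.7458°
tangent length = C·cosβ = 47.3286
L = (r1+r2)·wrap + 2·C·cosβ = 19·3.9051 + 2·47.3286 = 168.8542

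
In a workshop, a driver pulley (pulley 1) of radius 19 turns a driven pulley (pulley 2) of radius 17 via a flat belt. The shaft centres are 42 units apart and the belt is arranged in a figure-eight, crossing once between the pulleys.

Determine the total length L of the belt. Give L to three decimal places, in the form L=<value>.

L=230.502

crossed belt: β = asin((r1+r2)/C) = asin(36/42) = 58.9973°
wrap1 = wrap2 = π + 2β = 297.9946°
tangent length = C·cosβ = 21.6333
L = (r1+r2)·wrap + 2·C·cosβ = 36·5.2010 + 2·21.6333 = 230.5021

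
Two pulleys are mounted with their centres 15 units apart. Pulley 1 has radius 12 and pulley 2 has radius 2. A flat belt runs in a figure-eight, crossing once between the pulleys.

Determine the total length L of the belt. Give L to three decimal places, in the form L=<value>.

L=88.453

crossed belt: β = asin((r1+r2)/C) = asin(14/15) = 68.9605°
wrap1 = wrap2 = π + 2β = 317.9211°
tangent length = C·cosβ = 5.3852
L = (r1+r2)·wrap + 2·C·cosβ = 14·5.5488 + 2·5.3852 = 88.4531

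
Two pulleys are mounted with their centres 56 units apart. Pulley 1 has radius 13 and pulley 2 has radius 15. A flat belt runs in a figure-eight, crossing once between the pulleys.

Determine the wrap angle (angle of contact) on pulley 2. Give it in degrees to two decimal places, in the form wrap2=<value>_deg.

wrap2=240.00_deg

crossed belt: β = asin((r1+r2)/C) = asin(28/56) = 30.0000°
wrap1 = wrap2 = π + 2β = 240.0000°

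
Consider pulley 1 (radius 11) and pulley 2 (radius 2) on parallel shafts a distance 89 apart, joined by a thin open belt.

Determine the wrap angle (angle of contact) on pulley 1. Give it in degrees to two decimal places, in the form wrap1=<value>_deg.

open belt: β = asin((r2−r1)/C) = asin(-9/89) = -5.8039°
wrap1 = π − 2β = 191.6078°
wrap2 = π + 2β = 168.3922°

wrap1=191.61_deg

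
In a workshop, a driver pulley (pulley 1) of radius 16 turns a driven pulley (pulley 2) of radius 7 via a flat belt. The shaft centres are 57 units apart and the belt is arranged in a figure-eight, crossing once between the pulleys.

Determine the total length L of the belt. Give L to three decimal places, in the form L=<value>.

L=195.670

crossed belt: β = asin((r1+r2)/C) = asin(23/57) = 23.7977°
wrap1 = wrap2 = π + 2β = 227.5954°
tangent length = C·cosβ = 52.1536
L = (r1+r2)·wrap + 2·C·cosβ = 23·3.9723 + 2·52.1536 = 195.6699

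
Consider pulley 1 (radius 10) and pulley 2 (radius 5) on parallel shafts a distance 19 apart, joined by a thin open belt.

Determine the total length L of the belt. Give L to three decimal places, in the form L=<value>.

L=86.447

open belt: β = asin((r2−r1)/C) = asin(-5/19) = -15.2575°
wrap1 = π − 2β = 210.5150°
wrap2 = π + 2β = 149.4850°
tangent length = C·cosβ = 18.3303
L = r1·wrap1 + r2·wrap2 + 2·C·cosβ = 10·3.6742 + 5·2.6090 + 2·18.3303 = 86.4474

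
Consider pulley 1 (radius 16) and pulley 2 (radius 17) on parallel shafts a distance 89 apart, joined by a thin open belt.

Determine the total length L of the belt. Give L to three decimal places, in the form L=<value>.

open belt: β = asin((r2−r1)/C) = asin(1/89) = 0.6438°
wrap1 = π − 2β = 178.7124°
wrap2 = π + 2β = 181.2876°
tangent length = C·cosβ = 88.9944
L = r1·wrap1 + r2·wrap2 + 2·C·cosβ = 16·3.1191 + 17·3.1641 + 2·88.9944 = 281.6838

L=281.684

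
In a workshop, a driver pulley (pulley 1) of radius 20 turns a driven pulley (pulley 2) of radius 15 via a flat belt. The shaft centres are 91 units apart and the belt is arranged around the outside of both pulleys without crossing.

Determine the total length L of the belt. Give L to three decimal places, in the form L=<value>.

L=292.231

open belt: β = asin((r2−r1)/C) = asin(-5/91) = -3.1497°
wrap1 = π − 2β = 186.2994°
wrap2 = π + 2β = 173.7006°
tangent length = C·cosβ = 90.8625
L = r1·wrap1 + r2·wrap2 + 2·C·cosβ = 20·3.2515 + 15·3.0316 + 2·90.8625 = 292.2305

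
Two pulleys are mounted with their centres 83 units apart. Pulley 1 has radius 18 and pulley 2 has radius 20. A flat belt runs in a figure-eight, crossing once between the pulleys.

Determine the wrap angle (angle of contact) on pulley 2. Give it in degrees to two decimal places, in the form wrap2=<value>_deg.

crossed belt: β = asin((r1+r2)/C) = asin(38/83) = 27.2473°
wrap1 = wrap2 = π + 2β = 234.4945°

wrap2=234.49_deg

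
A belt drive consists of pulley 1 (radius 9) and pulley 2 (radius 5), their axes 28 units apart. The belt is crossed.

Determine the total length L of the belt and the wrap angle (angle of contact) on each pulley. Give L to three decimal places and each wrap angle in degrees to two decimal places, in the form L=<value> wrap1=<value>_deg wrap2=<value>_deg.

crossed belt: β = asin((r1+r2)/C) = asin(14/28) = 30.0000°
wrap1 = wrap2 = π + 2β = 240.0000°
tangent length = C·cosβ = 24.2487
L = (r1+r2)·wrap + 2·C·cosβ = 14·4.1888 + 2·24.2487 = 107.1405

L=107.140 wrap1=240.00_deg wrap2=240.00_deg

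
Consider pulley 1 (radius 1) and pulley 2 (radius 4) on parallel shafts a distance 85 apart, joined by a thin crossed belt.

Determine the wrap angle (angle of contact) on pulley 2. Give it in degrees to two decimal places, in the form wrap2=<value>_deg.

wrap2=186.74_deg

crossed belt: β = asin((r1+r2)/C) = asin(5/85) = 3.3723°
wrap1 = wrap2 = π + 2β = 186.7446°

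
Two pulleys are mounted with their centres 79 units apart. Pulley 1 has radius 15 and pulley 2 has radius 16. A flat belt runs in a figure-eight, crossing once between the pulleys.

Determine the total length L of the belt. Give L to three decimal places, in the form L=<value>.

L=267.718

crossed belt: β = asin((r1+r2)/C) = asin(31/79) = 23.1042°
wrap1 = wrap2 = π + 2β = 226.2085°
tangent length = C·cosβ = 72.6636
L = (r1+r2)·wrap + 2·C·cosβ = 31·3.9481 + 2·72.6636 = 267.7178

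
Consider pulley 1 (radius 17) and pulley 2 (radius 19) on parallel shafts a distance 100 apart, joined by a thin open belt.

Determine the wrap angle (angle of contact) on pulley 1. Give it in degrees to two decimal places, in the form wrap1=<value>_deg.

wrap1=177.71_deg

open belt: β = asin((r2−r1)/C) = asin(2/100) = 1.1460°
wrap1 = π − 2β = 177.7080°
wrap2 = π + 2β = 182.2920°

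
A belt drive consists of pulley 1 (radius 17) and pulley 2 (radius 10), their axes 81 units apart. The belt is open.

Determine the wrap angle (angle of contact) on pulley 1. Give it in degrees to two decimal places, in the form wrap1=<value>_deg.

wrap1=189.92_deg

open belt: β = asin((r2−r1)/C) = asin(-7/81) = -4.9577°
wrap1 = π − 2β = 189.9153°
wrap2 = π + 2β = 170.0847°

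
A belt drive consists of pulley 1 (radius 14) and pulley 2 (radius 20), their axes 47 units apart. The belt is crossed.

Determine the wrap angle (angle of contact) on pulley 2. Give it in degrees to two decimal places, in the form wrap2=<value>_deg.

wrap2=272.67_deg

crossed belt: β = asin((r1+r2)/C) = asin(34/47) = 46.3363°
wrap1 = wrap2 = π + 2β = 272.6725°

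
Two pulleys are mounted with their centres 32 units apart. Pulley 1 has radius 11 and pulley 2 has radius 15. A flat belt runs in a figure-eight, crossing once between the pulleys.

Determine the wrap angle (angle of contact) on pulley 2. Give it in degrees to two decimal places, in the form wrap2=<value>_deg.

wrap2=288.68_deg

crossed belt: β = asin((r1+r2)/C) = asin(26/32) = 54.3409°
wrap1 = wrap2 = π + 2β = 288.6818°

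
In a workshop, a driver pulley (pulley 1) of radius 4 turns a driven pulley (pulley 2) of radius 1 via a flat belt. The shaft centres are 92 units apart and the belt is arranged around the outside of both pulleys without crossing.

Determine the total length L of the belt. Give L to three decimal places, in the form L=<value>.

open belt: β = asin((r2−r1)/C) = asin(-3/92) = -1.8687°
wrap1 = π − 2β = 183.7373°
wrap2 = π + 2β = 176.2627°
tangent length = C·cosβ = 91.9511
L = r1·wrap1 + r2·wrap2 + 2·C·cosβ = 4·3.2068 + 1·3.0764 + 2·91.9511 = 199.8058

L=199.806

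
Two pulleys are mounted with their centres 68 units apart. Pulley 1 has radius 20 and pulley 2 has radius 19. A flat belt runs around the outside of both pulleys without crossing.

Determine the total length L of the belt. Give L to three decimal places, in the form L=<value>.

L=258.537

open belt: β = asin((r2−r1)/C) = asin(-1/68) = -0.8426°
wrap1 = π − 2β = 181.6852°
wrap2 = π + 2β = 178.3148°
tangent length = C·cosβ = 67.9926
L = r1·wrap1 + r2·wrap2 + 2·C·cosβ = 20·3.1710 + 19·3.1122 + 2·67.9926 = 258.5368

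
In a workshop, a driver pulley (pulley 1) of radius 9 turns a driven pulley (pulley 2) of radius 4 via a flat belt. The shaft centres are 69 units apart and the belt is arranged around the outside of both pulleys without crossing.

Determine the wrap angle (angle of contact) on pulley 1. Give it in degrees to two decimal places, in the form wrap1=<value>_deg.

wrap1=188.31_deg

open belt: β = asin((r2−r1)/C) = asin(-5/69) = -4.1555°
wrap1 = π − 2β = 188.3110°
wrap2 = π + 2β = 171.6890°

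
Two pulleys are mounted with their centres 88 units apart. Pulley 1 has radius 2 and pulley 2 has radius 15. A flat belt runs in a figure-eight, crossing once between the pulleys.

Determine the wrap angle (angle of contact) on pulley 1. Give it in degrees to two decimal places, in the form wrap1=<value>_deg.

wrap1=202.28_deg

crossed belt: β = asin((r1+r2)/C) = asin(17/88) = 11.1385°
wrap1 = wrap2 = π + 2β = 202.2771°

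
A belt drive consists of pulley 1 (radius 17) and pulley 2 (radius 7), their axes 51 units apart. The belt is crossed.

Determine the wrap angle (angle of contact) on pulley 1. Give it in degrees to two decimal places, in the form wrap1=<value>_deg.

crossed belt: β = asin((r1+r2)/C) = asin(24/51) = 28.0725°
wrap1 = wrap2 = π + 2β = 236.1450°

wrap1=236.14_deg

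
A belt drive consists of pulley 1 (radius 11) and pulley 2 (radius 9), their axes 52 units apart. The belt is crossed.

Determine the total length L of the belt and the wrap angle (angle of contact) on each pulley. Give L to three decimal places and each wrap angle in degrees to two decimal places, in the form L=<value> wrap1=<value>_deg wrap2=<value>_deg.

L=174.623 wrap1=225.24_deg wrap2=225.24_deg

crossed belt: β = asin((r1+r2)/C) = asin(20/52) = 22.6199°
wrap1 = wrap2 = π + 2β = 225.2397°
tangent length = C·cosβ = 48.0000
L = (r1+r2)·wrap + 2·C·cosβ = 20·3.9312 + 2·48.0000 = 174.6235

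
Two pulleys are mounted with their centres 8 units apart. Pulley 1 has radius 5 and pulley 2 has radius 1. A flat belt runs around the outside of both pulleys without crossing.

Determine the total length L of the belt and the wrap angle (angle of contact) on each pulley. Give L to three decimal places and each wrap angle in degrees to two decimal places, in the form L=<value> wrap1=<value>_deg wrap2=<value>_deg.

L=36.895 wrap1=240.00_deg wrap2=120.00_deg

open belt: β = asin((r2−r1)/C) = asin(-4/8) = -30.0000°
wrap1 = π − 2β = 240.0000°
wrap2 = π + 2β = 120.0000°
tangent length = C·cosβ = 6.9282
L = r1·wrap1 + r2·wrap2 + 2·C·cosβ = 5·4.1888 + 1·2.0944 + 2·6.9282 = 36.8948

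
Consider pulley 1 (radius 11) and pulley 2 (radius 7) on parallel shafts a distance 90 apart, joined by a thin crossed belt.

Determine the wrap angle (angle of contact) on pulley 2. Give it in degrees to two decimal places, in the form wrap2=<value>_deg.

crossed belt: β = asin((r1+r2)/C) = asin(18/90) = 11.5370°
wrap1 = wrap2 = π + 2β = 203.0739°

wrap2=203.07_deg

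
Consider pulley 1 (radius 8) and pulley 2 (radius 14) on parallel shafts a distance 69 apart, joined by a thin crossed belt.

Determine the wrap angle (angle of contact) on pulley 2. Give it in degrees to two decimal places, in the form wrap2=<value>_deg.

crossed belt: β = asin((r1+r2)/C) = asin(22/69) = 18.5928°
wrap1 = wrap2 = π + 2β = 217.1856°

wrap2=217.19_deg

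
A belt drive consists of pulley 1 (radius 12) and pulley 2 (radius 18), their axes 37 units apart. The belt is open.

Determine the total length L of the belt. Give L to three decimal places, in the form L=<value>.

L=169.223

open belt: β = asin((r2−r1)/C) = asin(6/37) = 9.3324°
wrap1 = π − 2β = 161.3352°
wrap2 = π + 2β = 198.6648°
tangent length = C·cosβ = 36.5103
L = r1·wrap1 + r2·wrap2 + 2·C·cosβ = 12·2.8158 + 18·3.4674 + 2·36.5103 = 169.2229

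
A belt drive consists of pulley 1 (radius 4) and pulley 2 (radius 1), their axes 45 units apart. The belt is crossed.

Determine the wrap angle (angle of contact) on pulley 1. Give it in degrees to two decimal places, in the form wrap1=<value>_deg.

crossed belt: β = asin((r1+r2)/C) = asin(5/45) = 6.3794°
wrap1 = wrap2 = π + 2β = 192.7587°

wrap1=192.76_deg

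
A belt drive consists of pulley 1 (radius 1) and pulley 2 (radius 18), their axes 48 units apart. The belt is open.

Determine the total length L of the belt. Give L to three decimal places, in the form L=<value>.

L=161.777

open belt: β = asin((r2−r1)/C) = asin(17/48) = 20.7424°
wrap1 = π − 2β = 138.5152°
wrap2 = π + 2β = 221.4848°
tangent length = C·cosβ = 44.8888
L = r1·wrap1 + r2·wrap2 + 2·C·cosβ = 1·2.4175 + 18·3.8656 + 2·44.8888 = 161.7765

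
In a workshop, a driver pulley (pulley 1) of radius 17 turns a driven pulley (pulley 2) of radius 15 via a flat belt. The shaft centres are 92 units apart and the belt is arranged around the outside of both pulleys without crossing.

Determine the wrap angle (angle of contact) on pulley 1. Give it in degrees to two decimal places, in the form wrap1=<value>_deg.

wrap1=182.49_deg

open belt: β = asin((r2−r1)/C) = asin(-2/92) = -1.2457°
wrap1 = π − 2β = 182.4913°
wrap2 = π + 2β = 177.5087°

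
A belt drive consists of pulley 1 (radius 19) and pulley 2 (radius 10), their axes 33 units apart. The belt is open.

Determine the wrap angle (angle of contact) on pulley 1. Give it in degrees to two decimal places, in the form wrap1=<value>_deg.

open belt: β = asin((r2−r1)/C) = asin(-9/33) = -15.8266°
wrap1 = π − 2β = 211.6532°
wrap2 = π + 2β = 148.3468°

wrap1=211.65_deg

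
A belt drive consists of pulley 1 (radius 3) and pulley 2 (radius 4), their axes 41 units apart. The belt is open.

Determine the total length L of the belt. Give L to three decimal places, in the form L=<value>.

L=104.016

open belt: β = asin((r2−r1)/C) = asin(1/41) = 1.3976°
wrap1 = π − 2β = 177.2048°
wrap2 = π + 2β = 182.7952°
tangent length = C·cosβ = 40.9878
L = r1·wrap1 + r2·wrap2 + 2·C·cosβ = 3·3.0928 + 4·3.1904 + 2·40.9878 = 104.0155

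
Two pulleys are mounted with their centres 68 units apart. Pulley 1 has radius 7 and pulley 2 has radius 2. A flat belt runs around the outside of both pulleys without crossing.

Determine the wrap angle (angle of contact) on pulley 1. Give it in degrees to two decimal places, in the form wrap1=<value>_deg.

open belt: β = asin((r2−r1)/C) = asin(-5/68) = -4.2167°
wrap1 = π − 2β = 188.4335°
wrap2 = π + 2β = 171.5665°

wrap1=188.43_deg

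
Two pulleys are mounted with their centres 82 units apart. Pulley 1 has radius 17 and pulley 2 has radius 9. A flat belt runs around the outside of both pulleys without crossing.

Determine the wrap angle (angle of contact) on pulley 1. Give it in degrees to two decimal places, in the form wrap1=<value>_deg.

open belt: β = asin((r2−r1)/C) = asin(-8/82) = -5.5987°
wrap1 = π − 2β = 191.1975°
wrap2 = π + 2β = 168.8025°

wrap1=191.20_deg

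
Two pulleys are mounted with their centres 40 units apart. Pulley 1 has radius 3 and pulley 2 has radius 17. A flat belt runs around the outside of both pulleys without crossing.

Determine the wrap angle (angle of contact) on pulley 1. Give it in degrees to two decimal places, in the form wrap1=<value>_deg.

open belt: β = asin((r2−r1)/C) = asin(14/40) = 20.4873°
wrap1 = π − 2β = 139.0254°
wrap2 = π + 2β = 220.9746°

wrap1=139.03_deg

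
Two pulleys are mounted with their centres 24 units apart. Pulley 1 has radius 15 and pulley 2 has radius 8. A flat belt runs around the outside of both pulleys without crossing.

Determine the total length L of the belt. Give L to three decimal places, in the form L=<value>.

L=122.313

open belt: β = asin((r2−r1)/C) = asin(-7/24) = -16.9578°
wrap1 = π − 2β = 213.9155°
wrap2 = π + 2β = 146.0845°
tangent length = C·cosβ = 22.9565
L = r1·wrap1 + r2·wrap2 + 2·C·cosβ = 15·3.7335 + 8·2.5497 + 2·22.9565 = 122.3132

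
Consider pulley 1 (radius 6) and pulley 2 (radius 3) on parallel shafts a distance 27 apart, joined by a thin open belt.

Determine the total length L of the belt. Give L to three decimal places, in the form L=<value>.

open belt: β = asin((r2−r1)/C) = asin(-3/27) = -6.3794°
wrap1 = π − 2β = 192.7587°
wrap2 = π + 2β = 167.2413°
tangent length = C·cosβ = 26.8328
L = r1·wrap1 + r2·wrap2 + 2·C·cosβ = 6·3.3643 + 3·2.9189 + 2·26.8328 = 82.6080

L=82.608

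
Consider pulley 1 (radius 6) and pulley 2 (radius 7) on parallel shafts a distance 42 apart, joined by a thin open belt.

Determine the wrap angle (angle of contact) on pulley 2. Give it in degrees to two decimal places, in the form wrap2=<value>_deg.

open belt: β = asin((r2−r1)/C) = asin(1/42) = 1.3643°
wrap1 = π − 2β = 177.2714°
wrap2 = π + 2β = 182.7286°

wrap2=182.73_deg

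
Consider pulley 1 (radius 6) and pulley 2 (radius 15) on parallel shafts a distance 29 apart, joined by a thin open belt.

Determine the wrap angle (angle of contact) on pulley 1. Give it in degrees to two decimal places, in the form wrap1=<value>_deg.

wrap1=143.84_deg

open belt: β = asin((r2−r1)/C) = asin(9/29) = 18.0800°
wrap1 = π − 2β = 143.8400°
wrap2 = π + 2β = 216.1600°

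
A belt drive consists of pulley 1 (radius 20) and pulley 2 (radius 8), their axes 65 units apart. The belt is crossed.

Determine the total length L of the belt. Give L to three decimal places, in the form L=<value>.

crossed belt: β = asin((r1+r2)/C) = asin(28/65) = 25.5164°
wrap1 = wrap2 = π + 2β = 231.0328°
tangent length = C·cosβ = 58.6600
L = (r1+r2)·wrap + 2·C·cosβ = 28·4.0323 + 2·58.6600 = 230.2240

L=230.224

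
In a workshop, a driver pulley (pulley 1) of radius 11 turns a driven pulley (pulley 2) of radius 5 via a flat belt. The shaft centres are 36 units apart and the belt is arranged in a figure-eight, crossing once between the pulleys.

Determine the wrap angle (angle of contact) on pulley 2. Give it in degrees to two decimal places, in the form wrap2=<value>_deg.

crossed belt: β = asin((r1+r2)/C) = asin(16/36) = 26.3878°
wrap1 = wrap2 = π + 2β = 232.7756°

wrap2=232.78_deg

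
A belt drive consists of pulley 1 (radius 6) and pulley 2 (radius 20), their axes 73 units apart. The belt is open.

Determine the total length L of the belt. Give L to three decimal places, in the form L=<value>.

open belt: β = asin((r2−r1)/C) = asin(14/73) = 11.0567°
wrap1 = π − 2β = 157.8865°
wrap2 = π + 2β = 202.1135°
tangent length = C·cosβ = 71.6450
L = r1·wrap1 + r2·wrap2 + 2·C·cosβ = 6·2.7556 + 20·3.5275 + 2·71.6450 = 230.3747

L=230.375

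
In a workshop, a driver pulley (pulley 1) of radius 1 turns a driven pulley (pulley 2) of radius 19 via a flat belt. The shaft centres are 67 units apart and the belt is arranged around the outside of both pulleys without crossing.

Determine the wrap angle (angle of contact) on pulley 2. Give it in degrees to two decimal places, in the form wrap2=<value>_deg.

open belt: β = asin((r2−r1)/C) = asin(18/67) = 15.5843°
wrap1 = π − 2β = 148.8313°
wrap2 = π + 2β = 211.1687°

wrap2=211.17_deg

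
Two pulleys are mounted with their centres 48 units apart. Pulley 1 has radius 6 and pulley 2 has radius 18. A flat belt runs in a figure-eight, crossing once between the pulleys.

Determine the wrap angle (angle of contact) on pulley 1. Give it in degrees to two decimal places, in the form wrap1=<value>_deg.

crossed belt: β = asin((r1+r2)/C) = asin(24/48) = 30.0000°
wrap1 = wrap2 = π + 2β = 240.0000°

wrap1=240.00_deg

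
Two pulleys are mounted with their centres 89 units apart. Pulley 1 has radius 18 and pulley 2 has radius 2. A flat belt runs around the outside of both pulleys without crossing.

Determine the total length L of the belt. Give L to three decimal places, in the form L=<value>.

L=243.716

open belt: β = asin((r2−r1)/C) = asin(-16/89) = -10.3567°
wrap1 = π − 2β = 200.7133°
wrap2 = π + 2β = 159.2867°
tangent length = C·cosβ = 87.5500
L = r1·wrap1 + r2·wrap2 + 2·C·cosβ = 18·3.5031 + 2·2.7801 + 2·87.5500 = 243.7161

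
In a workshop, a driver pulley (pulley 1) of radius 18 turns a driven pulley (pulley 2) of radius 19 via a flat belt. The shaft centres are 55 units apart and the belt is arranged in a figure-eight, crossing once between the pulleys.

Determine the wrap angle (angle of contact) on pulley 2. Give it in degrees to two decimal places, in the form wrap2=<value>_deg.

wrap2=264.56_deg

crossed belt: β = asin((r1+r2)/C) = asin(37/55) = 42.2779°
wrap1 = wrap2 = π + 2β = 264.5558°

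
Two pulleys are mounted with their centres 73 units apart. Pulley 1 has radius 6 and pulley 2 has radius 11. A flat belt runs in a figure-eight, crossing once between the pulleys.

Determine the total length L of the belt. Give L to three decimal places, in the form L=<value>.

L=203.384

crossed belt: β = asin((r1+r2)/C) = asin(17/73) = 13.4665°
wrap1 = wrap2 = π + 2β = 206.9330°
tangent length = C·cosβ = 70.9930
L = (r1+r2)·wrap + 2·C·cosβ = 17·3.6117 + 2·70.9930 = 203.3842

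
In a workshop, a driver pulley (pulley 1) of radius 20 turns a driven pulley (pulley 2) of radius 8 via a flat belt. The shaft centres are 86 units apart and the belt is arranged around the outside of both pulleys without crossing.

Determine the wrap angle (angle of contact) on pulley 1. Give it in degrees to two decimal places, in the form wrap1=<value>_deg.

open belt: β = asin((r2−r1)/C) = asin(-12/86) = -8.0209°
wrap1 = π − 2β = 196.0419°
wrap2 = π + 2β = 163.9581°

wrap1=196.04_deg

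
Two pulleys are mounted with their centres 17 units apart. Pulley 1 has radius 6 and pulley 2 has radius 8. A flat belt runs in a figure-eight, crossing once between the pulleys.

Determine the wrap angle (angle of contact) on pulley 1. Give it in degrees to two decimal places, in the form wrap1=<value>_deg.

crossed belt: β = asin((r1+r2)/C) = asin(14/17) = 55.4397°
wrap1 = wrap2 = π + 2β = 290.8794°

wrap1=290.88_deg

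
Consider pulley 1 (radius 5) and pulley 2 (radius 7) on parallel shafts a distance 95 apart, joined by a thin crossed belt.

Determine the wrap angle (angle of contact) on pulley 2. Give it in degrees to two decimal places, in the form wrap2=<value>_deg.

wrap2=194.51_deg

crossed belt: β = asin((r1+r2)/C) = asin(12/95) = 7.2567°
wrap1 = wrap2 = π + 2β = 194.5135°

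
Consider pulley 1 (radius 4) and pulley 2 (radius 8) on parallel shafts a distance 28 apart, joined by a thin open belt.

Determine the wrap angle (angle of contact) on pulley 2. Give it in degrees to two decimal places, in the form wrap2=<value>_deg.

open belt: β = asin((r2−r1)/C) = asin(4/28) = 8.2132°
wrap1 = π − 2β = 163.5736°
wrap2 = π + 2β = 196.4264°

wrap2=196.43_deg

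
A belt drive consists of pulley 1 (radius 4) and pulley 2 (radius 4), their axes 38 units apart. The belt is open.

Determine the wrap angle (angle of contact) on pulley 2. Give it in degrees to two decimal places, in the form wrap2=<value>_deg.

open belt: β = asin((r2−r1)/C) = asin(0/38) = 0.0000°
wrap1 = π − 2β = 180.0000°
wrap2 = π + 2β = 180.0000°

wrap2=180.00_deg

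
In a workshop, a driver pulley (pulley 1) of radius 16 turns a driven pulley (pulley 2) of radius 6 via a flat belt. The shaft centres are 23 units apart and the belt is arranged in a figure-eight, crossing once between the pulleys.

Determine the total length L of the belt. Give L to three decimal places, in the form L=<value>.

L=138.624

crossed belt: β = asin((r1+r2)/C) = asin(22/23) = 73.0426°
wrap1 = wrap2 = π + 2β = 326.0851°
tangent length = C·cosβ = 6.7082
L = (r1+r2)·wrap + 2·C·cosβ = 22·5.6913 + 2·6.7082 = 138.6241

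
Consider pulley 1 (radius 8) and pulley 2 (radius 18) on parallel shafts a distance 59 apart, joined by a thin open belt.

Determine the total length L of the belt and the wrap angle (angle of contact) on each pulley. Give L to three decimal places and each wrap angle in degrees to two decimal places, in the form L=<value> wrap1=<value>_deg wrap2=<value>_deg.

open belt: β = asin((r2−r1)/C) = asin(10/59) = 9.7583°
wrap1 = π − 2β = 160.4835°
wrap2 = π + 2β = 199.5165°
tangent length = C·cosβ = 58.1464
L = r1·wrap1 + r2·wrap2 + 2·C·cosβ = 8·2.8010 + 18·3.4822 + 2·58.1464 = 201.3804

L=201.380 wrap1=160.48_deg wrap2=199.52_deg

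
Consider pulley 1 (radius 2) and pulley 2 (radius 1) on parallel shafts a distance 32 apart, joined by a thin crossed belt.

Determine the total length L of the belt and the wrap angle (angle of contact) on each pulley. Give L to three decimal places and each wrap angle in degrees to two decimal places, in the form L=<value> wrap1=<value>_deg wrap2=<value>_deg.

L=73.706 wrap1=190.76_deg wrap2=190.76_deg

crossed belt: β = asin((r1+r2)/C) = asin(3/32) = 5.3794°
wrap1 = wrap2 = π + 2β = 190.7588°
tangent length = C·cosβ = 31.8591
L = (r1+r2)·wrap + 2·C·cosβ = 3·3.3294 + 2·31.8591 = 73.7062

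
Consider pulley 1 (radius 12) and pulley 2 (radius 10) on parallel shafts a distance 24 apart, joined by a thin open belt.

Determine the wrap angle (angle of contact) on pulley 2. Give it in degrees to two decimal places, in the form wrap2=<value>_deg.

open belt: β = asin((r2−r1)/C) = asin(-2/24) = -4.7802°
wrap1 = π − 2β = 189.5604°
wrap2 = π + 2β = 170.4396°

wrap2=170.44_deg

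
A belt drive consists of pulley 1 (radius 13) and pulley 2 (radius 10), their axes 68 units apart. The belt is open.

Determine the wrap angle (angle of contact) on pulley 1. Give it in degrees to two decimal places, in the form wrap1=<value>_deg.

wrap1=185.06_deg

open belt: β = asin((r2−r1)/C) = asin(-3/68) = -2.5286°
wrap1 = π − 2β = 185.0572°
wrap2 = π + 2β = 174.9428°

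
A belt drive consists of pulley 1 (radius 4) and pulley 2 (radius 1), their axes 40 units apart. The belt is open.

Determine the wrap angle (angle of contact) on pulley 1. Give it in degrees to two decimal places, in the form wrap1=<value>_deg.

wrap1=188.60_deg

open belt: β = asin((r2−r1)/C) = asin(-3/40) = -4.3012°
wrap1 = π − 2β = 188.6024°
wrap2 = π + 2β = 171.3976°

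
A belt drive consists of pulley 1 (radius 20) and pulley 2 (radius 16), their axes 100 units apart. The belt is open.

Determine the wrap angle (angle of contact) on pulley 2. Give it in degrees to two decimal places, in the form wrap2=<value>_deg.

wrap2=175.42_deg

open belt: β = asin((r2−r1)/C) = asin(-4/100) = -2.2924°
wrap1 = π − 2β = 184.5849°
wrap2 = π + 2β = 175.4151°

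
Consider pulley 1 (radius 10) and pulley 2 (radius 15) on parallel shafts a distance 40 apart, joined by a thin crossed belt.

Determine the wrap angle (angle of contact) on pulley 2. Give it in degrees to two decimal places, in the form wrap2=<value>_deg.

wrap2=257.36_deg

crossed belt: β = asin((r1+r2)/C) = asin(25/40) = 38.6822°
wrap1 = wrap2 = π + 2β = 257.3644°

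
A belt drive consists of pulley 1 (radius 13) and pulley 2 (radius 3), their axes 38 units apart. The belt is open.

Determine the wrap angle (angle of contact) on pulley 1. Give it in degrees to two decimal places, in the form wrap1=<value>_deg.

wrap1=210.52_deg

open belt: β = asin((r2−r1)/C) = asin(-10/38) = -15.2575°
wrap1 = π − 2β = 210.5150°
wrap2 = π + 2β = 149.4850°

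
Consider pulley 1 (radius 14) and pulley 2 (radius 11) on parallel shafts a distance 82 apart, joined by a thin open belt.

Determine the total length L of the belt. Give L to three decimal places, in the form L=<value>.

open belt: β = asin((r2−r1)/C) = asin(-3/82) = -2.0967°
wrap1 = π − 2β = 184.1933°
wrap2 = π + 2β = 175.8067°
tangent length = C·cosβ = 81.9451
L = r1·wrap1 + r2·wrap2 + 2·C·cosβ = 14·3.2148 + 11·3.0684 + 2·81.9451 = 242.6496

L=242.650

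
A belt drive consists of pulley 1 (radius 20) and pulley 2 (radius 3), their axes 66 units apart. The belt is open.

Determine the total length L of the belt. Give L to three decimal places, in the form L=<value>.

open belt: β = asin((r2−r1)/C) = asin(-17/66) = -14.9263°
wrap1 = π − 2β = 209.8525°
wrap2 = π + 2β = 150.1475°
tangent length = C·cosβ = 63.7730
L = r1·wrap1 + r2·wrap2 + 2·C·cosβ = 20·3.6626 + 3·2.6206 + 2·63.7730 = 208.6601

L=208.660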